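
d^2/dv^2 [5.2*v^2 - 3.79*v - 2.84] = 10.4000000000000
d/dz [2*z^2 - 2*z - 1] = 4*z - 2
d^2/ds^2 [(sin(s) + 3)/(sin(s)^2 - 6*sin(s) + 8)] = (-sin(s)^5 - 18*sin(s)^4 + 104*sin(s)^3 - 42*sin(s)^2 - 364*sin(s) + 264)/(sin(s)^2 - 6*sin(s) + 8)^3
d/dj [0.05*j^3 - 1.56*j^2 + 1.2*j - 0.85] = 0.15*j^2 - 3.12*j + 1.2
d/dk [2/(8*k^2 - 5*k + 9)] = 2*(5 - 16*k)/(8*k^2 - 5*k + 9)^2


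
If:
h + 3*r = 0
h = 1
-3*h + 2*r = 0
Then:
No Solution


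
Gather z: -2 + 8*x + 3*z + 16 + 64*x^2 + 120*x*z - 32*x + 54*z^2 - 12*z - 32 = 64*x^2 - 24*x + 54*z^2 + z*(120*x - 9) - 18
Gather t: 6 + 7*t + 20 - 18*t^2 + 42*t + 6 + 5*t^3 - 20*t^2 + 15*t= 5*t^3 - 38*t^2 + 64*t + 32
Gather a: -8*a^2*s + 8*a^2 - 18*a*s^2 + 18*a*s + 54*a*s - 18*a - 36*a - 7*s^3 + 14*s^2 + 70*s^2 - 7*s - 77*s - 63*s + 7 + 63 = a^2*(8 - 8*s) + a*(-18*s^2 + 72*s - 54) - 7*s^3 + 84*s^2 - 147*s + 70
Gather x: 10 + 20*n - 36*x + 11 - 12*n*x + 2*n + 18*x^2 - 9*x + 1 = 22*n + 18*x^2 + x*(-12*n - 45) + 22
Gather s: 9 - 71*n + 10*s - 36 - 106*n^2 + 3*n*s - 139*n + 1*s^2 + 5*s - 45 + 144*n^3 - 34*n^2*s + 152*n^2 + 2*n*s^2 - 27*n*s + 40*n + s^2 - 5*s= 144*n^3 + 46*n^2 - 170*n + s^2*(2*n + 2) + s*(-34*n^2 - 24*n + 10) - 72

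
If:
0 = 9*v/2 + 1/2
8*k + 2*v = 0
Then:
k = 1/36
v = -1/9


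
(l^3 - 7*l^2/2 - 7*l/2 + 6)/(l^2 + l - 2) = (l^2 - 5*l/2 - 6)/(l + 2)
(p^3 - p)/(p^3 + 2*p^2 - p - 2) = p/(p + 2)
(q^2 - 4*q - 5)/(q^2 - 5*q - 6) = (q - 5)/(q - 6)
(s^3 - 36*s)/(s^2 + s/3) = 3*(s^2 - 36)/(3*s + 1)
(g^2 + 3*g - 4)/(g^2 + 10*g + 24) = (g - 1)/(g + 6)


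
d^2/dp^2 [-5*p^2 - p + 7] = -10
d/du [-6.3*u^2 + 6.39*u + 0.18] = 6.39 - 12.6*u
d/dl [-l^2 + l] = 1 - 2*l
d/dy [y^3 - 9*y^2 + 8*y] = 3*y^2 - 18*y + 8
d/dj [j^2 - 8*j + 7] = 2*j - 8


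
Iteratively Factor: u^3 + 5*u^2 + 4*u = (u + 1)*(u^2 + 4*u) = u*(u + 1)*(u + 4)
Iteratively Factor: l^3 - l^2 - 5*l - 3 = (l - 3)*(l^2 + 2*l + 1) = (l - 3)*(l + 1)*(l + 1)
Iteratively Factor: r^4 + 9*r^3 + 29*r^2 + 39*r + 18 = (r + 2)*(r^3 + 7*r^2 + 15*r + 9) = (r + 2)*(r + 3)*(r^2 + 4*r + 3) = (r + 1)*(r + 2)*(r + 3)*(r + 3)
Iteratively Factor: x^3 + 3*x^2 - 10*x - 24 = (x + 4)*(x^2 - x - 6) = (x - 3)*(x + 4)*(x + 2)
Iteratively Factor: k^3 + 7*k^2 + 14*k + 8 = (k + 4)*(k^2 + 3*k + 2) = (k + 2)*(k + 4)*(k + 1)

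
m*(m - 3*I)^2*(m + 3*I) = m^4 - 3*I*m^3 + 9*m^2 - 27*I*m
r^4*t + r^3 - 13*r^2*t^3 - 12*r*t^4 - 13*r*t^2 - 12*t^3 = (r - 4*t)*(r + t)*(r + 3*t)*(r*t + 1)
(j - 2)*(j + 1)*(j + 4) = j^3 + 3*j^2 - 6*j - 8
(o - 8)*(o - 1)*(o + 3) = o^3 - 6*o^2 - 19*o + 24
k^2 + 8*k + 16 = (k + 4)^2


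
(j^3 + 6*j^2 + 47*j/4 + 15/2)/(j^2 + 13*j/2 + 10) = (j^2 + 7*j/2 + 3)/(j + 4)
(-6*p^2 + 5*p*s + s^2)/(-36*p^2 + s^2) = (p - s)/(6*p - s)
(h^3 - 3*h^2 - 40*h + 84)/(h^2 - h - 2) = (h^2 - h - 42)/(h + 1)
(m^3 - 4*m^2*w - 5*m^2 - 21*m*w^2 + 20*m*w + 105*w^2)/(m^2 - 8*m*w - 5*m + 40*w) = (-m^2 + 4*m*w + 21*w^2)/(-m + 8*w)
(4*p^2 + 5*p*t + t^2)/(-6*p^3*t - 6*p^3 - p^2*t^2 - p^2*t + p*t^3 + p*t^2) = (-4*p^2 - 5*p*t - t^2)/(p*(6*p^2*t + 6*p^2 + p*t^2 + p*t - t^3 - t^2))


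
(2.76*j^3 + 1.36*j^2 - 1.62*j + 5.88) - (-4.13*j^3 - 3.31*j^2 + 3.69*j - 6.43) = 6.89*j^3 + 4.67*j^2 - 5.31*j + 12.31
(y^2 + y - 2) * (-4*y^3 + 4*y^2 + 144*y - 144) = -4*y^5 + 156*y^3 - 8*y^2 - 432*y + 288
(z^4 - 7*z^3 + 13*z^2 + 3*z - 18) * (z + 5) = z^5 - 2*z^4 - 22*z^3 + 68*z^2 - 3*z - 90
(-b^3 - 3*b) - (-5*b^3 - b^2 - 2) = 4*b^3 + b^2 - 3*b + 2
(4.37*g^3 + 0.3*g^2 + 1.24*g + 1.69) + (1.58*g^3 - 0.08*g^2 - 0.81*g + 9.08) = 5.95*g^3 + 0.22*g^2 + 0.43*g + 10.77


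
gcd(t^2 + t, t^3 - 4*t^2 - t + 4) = t + 1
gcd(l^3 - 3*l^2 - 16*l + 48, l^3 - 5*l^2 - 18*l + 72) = l^2 + l - 12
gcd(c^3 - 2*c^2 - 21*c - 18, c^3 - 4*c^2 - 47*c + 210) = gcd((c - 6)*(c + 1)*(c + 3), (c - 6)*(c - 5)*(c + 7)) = c - 6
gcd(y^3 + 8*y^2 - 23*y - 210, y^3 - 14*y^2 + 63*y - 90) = y - 5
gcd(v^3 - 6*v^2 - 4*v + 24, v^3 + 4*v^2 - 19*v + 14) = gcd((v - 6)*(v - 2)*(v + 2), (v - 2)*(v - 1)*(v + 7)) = v - 2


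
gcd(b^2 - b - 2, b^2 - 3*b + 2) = b - 2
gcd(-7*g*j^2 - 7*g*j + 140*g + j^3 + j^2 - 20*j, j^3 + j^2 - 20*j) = j^2 + j - 20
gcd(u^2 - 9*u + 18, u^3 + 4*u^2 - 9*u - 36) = u - 3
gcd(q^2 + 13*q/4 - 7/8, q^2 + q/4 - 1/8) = q - 1/4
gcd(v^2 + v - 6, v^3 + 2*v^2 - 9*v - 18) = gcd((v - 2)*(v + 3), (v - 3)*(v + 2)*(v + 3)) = v + 3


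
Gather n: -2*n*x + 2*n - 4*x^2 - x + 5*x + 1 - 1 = n*(2 - 2*x) - 4*x^2 + 4*x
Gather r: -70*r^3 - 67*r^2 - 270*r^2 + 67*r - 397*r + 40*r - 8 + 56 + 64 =-70*r^3 - 337*r^2 - 290*r + 112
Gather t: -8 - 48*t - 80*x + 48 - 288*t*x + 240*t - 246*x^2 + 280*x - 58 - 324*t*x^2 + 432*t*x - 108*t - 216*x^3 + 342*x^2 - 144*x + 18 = t*(-324*x^2 + 144*x + 84) - 216*x^3 + 96*x^2 + 56*x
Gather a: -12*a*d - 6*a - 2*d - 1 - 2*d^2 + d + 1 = a*(-12*d - 6) - 2*d^2 - d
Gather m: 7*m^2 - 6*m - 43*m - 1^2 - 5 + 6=7*m^2 - 49*m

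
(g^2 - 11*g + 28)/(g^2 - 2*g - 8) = (g - 7)/(g + 2)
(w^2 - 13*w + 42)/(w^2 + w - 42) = (w - 7)/(w + 7)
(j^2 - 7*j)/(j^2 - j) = (j - 7)/(j - 1)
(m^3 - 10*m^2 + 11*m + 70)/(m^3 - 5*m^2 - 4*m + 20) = (m - 7)/(m - 2)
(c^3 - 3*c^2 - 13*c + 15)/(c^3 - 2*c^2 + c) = (c^2 - 2*c - 15)/(c*(c - 1))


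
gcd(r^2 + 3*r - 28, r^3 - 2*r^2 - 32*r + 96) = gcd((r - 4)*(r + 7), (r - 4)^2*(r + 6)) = r - 4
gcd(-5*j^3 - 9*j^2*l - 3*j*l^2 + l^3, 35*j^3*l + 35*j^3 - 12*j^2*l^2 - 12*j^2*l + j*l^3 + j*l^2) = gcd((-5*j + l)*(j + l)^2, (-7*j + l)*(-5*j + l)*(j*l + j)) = 5*j - l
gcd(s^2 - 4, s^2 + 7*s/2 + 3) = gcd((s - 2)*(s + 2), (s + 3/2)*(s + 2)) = s + 2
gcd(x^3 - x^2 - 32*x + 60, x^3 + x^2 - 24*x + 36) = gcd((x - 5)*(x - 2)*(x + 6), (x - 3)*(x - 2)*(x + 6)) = x^2 + 4*x - 12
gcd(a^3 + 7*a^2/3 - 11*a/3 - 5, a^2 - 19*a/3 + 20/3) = 1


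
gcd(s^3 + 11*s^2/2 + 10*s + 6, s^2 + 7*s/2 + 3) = s^2 + 7*s/2 + 3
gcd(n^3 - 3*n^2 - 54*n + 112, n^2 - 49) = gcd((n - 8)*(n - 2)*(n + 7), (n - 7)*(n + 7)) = n + 7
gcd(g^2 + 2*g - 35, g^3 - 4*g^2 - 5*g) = g - 5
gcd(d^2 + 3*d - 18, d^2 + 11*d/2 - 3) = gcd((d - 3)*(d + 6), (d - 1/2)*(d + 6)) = d + 6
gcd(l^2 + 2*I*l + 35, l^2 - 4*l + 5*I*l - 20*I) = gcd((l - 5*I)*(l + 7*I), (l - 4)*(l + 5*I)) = 1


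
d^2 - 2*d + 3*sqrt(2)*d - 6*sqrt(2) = (d - 2)*(d + 3*sqrt(2))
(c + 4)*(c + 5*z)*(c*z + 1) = c^3*z + 5*c^2*z^2 + 4*c^2*z + c^2 + 20*c*z^2 + 5*c*z + 4*c + 20*z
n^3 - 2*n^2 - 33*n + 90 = (n - 5)*(n - 3)*(n + 6)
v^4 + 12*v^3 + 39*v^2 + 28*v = v*(v + 1)*(v + 4)*(v + 7)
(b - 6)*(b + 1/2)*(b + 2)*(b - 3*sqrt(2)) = b^4 - 3*sqrt(2)*b^3 - 7*b^3/2 - 14*b^2 + 21*sqrt(2)*b^2/2 - 6*b + 42*sqrt(2)*b + 18*sqrt(2)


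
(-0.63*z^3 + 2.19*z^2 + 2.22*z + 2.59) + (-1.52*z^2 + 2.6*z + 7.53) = -0.63*z^3 + 0.67*z^2 + 4.82*z + 10.12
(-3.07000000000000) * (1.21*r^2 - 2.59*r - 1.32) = -3.7147*r^2 + 7.9513*r + 4.0524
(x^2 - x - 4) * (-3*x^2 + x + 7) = -3*x^4 + 4*x^3 + 18*x^2 - 11*x - 28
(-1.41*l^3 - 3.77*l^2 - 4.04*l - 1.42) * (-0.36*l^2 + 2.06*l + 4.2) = 0.5076*l^5 - 1.5474*l^4 - 12.2338*l^3 - 23.6452*l^2 - 19.8932*l - 5.964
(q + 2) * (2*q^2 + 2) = 2*q^3 + 4*q^2 + 2*q + 4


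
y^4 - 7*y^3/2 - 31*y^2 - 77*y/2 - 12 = (y - 8)*(y + 1/2)*(y + 1)*(y + 3)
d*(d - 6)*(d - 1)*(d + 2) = d^4 - 5*d^3 - 8*d^2 + 12*d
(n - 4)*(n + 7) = n^2 + 3*n - 28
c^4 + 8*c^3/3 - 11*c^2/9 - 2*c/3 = c*(c - 2/3)*(c + 1/3)*(c + 3)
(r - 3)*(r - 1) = r^2 - 4*r + 3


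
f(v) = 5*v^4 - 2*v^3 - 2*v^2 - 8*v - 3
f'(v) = 20*v^3 - 6*v^2 - 4*v - 8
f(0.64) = -8.62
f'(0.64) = -7.77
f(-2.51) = 234.56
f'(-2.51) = -352.03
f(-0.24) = -1.15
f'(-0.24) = -7.66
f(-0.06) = -2.53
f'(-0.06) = -7.79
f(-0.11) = -2.14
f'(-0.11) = -7.66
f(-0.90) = 7.32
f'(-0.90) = -23.84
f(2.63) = 164.96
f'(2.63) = 303.81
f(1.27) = -7.48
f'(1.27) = 18.21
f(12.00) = 99837.00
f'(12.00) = 33640.00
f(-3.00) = 462.00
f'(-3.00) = -590.00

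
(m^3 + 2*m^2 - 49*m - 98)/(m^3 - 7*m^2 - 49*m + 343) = (m + 2)/(m - 7)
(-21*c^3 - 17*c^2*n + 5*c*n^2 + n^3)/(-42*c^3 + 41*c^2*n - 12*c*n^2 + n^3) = (7*c^2 + 8*c*n + n^2)/(14*c^2 - 9*c*n + n^2)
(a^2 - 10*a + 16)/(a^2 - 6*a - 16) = (a - 2)/(a + 2)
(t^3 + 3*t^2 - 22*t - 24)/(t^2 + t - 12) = (t^3 + 3*t^2 - 22*t - 24)/(t^2 + t - 12)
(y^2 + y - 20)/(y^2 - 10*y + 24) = (y + 5)/(y - 6)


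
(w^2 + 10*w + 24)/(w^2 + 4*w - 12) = (w + 4)/(w - 2)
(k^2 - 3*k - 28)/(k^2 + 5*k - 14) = (k^2 - 3*k - 28)/(k^2 + 5*k - 14)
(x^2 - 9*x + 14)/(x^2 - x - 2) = (x - 7)/(x + 1)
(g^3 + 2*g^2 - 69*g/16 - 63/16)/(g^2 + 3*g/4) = g + 5/4 - 21/(4*g)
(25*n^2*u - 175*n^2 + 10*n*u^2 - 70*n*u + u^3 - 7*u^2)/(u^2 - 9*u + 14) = (25*n^2 + 10*n*u + u^2)/(u - 2)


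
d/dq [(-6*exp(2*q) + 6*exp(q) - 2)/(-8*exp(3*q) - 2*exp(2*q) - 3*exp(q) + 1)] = (-48*exp(3*q) + 96*exp(2*q) - 18*exp(q) - 20)*exp(2*q)/(64*exp(6*q) + 32*exp(5*q) + 52*exp(4*q) - 4*exp(3*q) + 5*exp(2*q) - 6*exp(q) + 1)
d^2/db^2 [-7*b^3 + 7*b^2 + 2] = 14 - 42*b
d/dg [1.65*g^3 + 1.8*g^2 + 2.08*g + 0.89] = 4.95*g^2 + 3.6*g + 2.08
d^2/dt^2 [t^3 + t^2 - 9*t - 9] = 6*t + 2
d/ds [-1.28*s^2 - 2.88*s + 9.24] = -2.56*s - 2.88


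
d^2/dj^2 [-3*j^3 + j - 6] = -18*j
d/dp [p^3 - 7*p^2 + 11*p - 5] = 3*p^2 - 14*p + 11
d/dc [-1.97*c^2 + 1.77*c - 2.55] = 1.77 - 3.94*c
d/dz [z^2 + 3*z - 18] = 2*z + 3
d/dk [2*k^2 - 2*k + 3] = 4*k - 2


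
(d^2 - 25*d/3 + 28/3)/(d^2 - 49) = (d - 4/3)/(d + 7)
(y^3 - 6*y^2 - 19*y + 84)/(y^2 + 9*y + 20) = (y^2 - 10*y + 21)/(y + 5)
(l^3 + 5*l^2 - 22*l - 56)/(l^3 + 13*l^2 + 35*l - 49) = (l^2 - 2*l - 8)/(l^2 + 6*l - 7)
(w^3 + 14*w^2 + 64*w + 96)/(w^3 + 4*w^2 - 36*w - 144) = (w + 4)/(w - 6)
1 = 1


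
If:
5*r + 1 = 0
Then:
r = -1/5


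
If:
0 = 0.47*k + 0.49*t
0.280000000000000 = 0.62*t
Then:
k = -0.47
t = 0.45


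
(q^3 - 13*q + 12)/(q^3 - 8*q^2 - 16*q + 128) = (q^2 - 4*q + 3)/(q^2 - 12*q + 32)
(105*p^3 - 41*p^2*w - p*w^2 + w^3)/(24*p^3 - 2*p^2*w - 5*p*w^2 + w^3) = (35*p^2 - 2*p*w - w^2)/(8*p^2 + 2*p*w - w^2)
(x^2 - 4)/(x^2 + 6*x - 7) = (x^2 - 4)/(x^2 + 6*x - 7)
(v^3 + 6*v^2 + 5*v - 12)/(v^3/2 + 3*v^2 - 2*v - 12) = 2*(v^3 + 6*v^2 + 5*v - 12)/(v^3 + 6*v^2 - 4*v - 24)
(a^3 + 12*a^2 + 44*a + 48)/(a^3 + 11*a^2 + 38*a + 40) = (a + 6)/(a + 5)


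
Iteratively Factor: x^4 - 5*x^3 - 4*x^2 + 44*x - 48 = (x + 3)*(x^3 - 8*x^2 + 20*x - 16) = (x - 4)*(x + 3)*(x^2 - 4*x + 4) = (x - 4)*(x - 2)*(x + 3)*(x - 2)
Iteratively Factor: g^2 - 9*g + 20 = (g - 4)*(g - 5)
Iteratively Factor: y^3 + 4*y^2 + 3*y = (y + 3)*(y^2 + y) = (y + 1)*(y + 3)*(y)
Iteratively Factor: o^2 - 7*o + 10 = (o - 5)*(o - 2)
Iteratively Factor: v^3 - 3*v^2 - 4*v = (v)*(v^2 - 3*v - 4) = v*(v + 1)*(v - 4)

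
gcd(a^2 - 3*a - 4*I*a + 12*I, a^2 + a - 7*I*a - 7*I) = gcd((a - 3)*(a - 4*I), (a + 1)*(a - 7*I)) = 1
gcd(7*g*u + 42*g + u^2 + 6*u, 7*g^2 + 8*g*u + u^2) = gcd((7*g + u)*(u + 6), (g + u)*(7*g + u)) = 7*g + u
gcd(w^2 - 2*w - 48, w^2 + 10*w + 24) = w + 6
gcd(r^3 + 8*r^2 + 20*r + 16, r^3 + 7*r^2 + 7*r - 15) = 1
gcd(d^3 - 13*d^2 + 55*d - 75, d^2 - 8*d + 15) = d^2 - 8*d + 15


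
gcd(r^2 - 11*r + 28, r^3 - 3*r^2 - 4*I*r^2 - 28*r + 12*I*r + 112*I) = r - 7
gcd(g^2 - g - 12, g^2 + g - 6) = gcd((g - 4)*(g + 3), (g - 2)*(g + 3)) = g + 3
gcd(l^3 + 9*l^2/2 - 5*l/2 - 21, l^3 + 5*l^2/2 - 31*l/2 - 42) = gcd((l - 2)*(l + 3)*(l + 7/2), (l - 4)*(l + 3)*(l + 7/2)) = l^2 + 13*l/2 + 21/2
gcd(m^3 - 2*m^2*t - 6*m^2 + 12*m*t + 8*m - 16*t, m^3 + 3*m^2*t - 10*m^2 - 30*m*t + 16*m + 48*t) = m - 2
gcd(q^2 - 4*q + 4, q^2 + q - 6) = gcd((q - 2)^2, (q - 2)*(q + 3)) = q - 2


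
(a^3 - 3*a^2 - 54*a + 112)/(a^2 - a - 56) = a - 2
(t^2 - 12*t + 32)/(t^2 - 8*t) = (t - 4)/t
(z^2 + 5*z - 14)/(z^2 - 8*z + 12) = (z + 7)/(z - 6)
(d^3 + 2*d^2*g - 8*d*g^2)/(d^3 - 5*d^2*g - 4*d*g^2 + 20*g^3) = d*(d + 4*g)/(d^2 - 3*d*g - 10*g^2)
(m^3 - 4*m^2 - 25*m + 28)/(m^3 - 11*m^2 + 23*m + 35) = (m^2 + 3*m - 4)/(m^2 - 4*m - 5)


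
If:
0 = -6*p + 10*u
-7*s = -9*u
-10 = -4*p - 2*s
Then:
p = 175/97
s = 135/97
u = 105/97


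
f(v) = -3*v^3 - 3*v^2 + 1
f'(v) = -9*v^2 - 6*v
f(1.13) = -7.16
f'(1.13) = -18.27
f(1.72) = -23.14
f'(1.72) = -36.95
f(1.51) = -16.17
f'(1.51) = -29.58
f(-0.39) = 0.72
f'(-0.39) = 0.97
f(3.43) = -155.36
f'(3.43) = -126.46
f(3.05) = -112.03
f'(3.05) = -102.02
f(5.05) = -461.87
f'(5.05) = -259.82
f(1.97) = -33.58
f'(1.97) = -46.75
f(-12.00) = 4753.00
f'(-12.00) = -1224.00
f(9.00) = -2429.00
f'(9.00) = -783.00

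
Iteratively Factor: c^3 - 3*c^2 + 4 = (c - 2)*(c^2 - c - 2) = (c - 2)^2*(c + 1)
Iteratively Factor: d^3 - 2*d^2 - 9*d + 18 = (d + 3)*(d^2 - 5*d + 6) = (d - 2)*(d + 3)*(d - 3)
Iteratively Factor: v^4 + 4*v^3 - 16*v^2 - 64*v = (v)*(v^3 + 4*v^2 - 16*v - 64) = v*(v + 4)*(v^2 - 16) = v*(v + 4)^2*(v - 4)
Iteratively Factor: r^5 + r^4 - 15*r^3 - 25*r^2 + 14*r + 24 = (r + 3)*(r^4 - 2*r^3 - 9*r^2 + 2*r + 8) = (r + 2)*(r + 3)*(r^3 - 4*r^2 - r + 4) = (r - 4)*(r + 2)*(r + 3)*(r^2 - 1) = (r - 4)*(r + 1)*(r + 2)*(r + 3)*(r - 1)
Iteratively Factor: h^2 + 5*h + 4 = (h + 1)*(h + 4)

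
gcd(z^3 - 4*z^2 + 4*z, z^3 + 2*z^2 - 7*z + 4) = 1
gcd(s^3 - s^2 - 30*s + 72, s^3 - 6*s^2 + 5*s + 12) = s^2 - 7*s + 12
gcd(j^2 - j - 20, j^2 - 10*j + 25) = j - 5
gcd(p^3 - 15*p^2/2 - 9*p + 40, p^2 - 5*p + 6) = p - 2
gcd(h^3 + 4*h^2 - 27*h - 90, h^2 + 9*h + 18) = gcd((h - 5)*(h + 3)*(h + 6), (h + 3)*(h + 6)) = h^2 + 9*h + 18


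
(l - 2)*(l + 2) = l^2 - 4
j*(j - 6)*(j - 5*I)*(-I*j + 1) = -I*j^4 - 4*j^3 + 6*I*j^3 + 24*j^2 - 5*I*j^2 + 30*I*j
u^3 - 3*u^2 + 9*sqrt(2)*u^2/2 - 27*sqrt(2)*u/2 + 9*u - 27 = (u - 3)*(u + 3*sqrt(2)/2)*(u + 3*sqrt(2))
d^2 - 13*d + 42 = (d - 7)*(d - 6)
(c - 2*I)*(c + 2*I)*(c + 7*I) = c^3 + 7*I*c^2 + 4*c + 28*I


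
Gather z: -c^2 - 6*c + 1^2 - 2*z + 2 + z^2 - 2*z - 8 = -c^2 - 6*c + z^2 - 4*z - 5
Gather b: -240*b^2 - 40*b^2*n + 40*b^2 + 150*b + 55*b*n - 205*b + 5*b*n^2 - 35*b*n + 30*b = b^2*(-40*n - 200) + b*(5*n^2 + 20*n - 25)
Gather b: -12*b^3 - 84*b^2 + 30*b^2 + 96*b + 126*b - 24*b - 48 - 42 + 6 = -12*b^3 - 54*b^2 + 198*b - 84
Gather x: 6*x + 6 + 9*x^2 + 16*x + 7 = 9*x^2 + 22*x + 13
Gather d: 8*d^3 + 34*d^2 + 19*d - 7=8*d^3 + 34*d^2 + 19*d - 7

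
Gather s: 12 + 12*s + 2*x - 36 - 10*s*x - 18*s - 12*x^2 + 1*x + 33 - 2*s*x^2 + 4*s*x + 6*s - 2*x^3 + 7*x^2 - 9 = s*(-2*x^2 - 6*x) - 2*x^3 - 5*x^2 + 3*x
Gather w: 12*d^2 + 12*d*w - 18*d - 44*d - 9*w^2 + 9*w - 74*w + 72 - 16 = 12*d^2 - 62*d - 9*w^2 + w*(12*d - 65) + 56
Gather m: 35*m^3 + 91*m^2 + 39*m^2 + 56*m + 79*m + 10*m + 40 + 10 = 35*m^3 + 130*m^2 + 145*m + 50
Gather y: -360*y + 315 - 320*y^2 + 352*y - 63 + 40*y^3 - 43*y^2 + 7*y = 40*y^3 - 363*y^2 - y + 252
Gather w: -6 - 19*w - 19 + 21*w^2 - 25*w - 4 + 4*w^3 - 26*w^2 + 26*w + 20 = 4*w^3 - 5*w^2 - 18*w - 9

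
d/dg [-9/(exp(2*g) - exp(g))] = 9*(2*exp(g) - 1)*exp(-g)/(1 - exp(g))^2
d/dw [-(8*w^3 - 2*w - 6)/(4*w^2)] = (-4*w^3 - w - 6)/(2*w^3)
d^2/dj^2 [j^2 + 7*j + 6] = 2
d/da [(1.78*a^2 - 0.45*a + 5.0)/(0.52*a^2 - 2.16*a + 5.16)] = (-3.6108*a^2 + 13.1696*a + 8.478)/(0.2704*a^4 - 2.2464*a^3 + 10.032*a^2 - 22.2912*a + 26.6256)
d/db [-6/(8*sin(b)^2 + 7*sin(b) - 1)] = 6*(16*sin(b) + 7)*cos(b)/(8*sin(b)^2 + 7*sin(b) - 1)^2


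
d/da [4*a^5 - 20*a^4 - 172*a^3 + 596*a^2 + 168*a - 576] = 20*a^4 - 80*a^3 - 516*a^2 + 1192*a + 168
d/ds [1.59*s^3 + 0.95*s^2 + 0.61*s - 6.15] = 4.77*s^2 + 1.9*s + 0.61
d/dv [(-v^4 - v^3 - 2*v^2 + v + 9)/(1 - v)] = (3*v^4 - 2*v^3 - v^2 - 4*v + 10)/(v^2 - 2*v + 1)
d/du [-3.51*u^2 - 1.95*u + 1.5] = -7.02*u - 1.95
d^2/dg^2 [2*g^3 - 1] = 12*g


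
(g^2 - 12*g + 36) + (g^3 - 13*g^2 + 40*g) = g^3 - 12*g^2 + 28*g + 36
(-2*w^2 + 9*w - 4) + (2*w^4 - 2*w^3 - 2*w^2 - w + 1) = 2*w^4 - 2*w^3 - 4*w^2 + 8*w - 3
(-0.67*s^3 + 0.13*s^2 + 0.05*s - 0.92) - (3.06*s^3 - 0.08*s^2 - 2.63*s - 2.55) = -3.73*s^3 + 0.21*s^2 + 2.68*s + 1.63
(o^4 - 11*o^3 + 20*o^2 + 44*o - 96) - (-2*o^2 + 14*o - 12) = o^4 - 11*o^3 + 22*o^2 + 30*o - 84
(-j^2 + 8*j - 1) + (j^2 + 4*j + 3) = 12*j + 2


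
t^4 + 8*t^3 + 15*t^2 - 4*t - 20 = (t - 1)*(t + 2)^2*(t + 5)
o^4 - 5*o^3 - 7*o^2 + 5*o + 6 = (o - 6)*(o - 1)*(o + 1)^2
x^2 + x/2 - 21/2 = (x - 3)*(x + 7/2)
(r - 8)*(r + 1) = r^2 - 7*r - 8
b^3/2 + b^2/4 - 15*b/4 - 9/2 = (b/2 + 1)*(b - 3)*(b + 3/2)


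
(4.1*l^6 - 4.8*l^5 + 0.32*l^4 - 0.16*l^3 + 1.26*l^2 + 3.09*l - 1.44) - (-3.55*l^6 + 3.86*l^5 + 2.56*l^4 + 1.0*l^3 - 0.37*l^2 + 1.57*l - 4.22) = 7.65*l^6 - 8.66*l^5 - 2.24*l^4 - 1.16*l^3 + 1.63*l^2 + 1.52*l + 2.78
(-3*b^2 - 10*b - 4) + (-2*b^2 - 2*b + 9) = -5*b^2 - 12*b + 5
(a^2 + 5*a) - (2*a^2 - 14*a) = -a^2 + 19*a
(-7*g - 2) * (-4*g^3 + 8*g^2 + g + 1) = 28*g^4 - 48*g^3 - 23*g^2 - 9*g - 2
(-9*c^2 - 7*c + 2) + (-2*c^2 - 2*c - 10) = -11*c^2 - 9*c - 8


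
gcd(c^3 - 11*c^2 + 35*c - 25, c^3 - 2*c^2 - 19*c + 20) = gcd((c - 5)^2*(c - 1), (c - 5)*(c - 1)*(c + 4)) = c^2 - 6*c + 5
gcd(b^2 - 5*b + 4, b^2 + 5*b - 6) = b - 1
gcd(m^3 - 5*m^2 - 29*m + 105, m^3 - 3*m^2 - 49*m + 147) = m^2 - 10*m + 21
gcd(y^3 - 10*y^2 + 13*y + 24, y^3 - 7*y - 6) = y^2 - 2*y - 3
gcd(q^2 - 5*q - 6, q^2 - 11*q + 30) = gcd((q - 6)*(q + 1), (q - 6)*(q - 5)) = q - 6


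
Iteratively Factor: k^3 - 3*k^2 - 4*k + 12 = (k - 3)*(k^2 - 4) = (k - 3)*(k + 2)*(k - 2)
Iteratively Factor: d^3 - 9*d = (d - 3)*(d^2 + 3*d) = d*(d - 3)*(d + 3)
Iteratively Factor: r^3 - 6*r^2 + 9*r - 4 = (r - 1)*(r^2 - 5*r + 4) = (r - 1)^2*(r - 4)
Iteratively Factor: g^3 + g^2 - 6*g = (g + 3)*(g^2 - 2*g) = g*(g + 3)*(g - 2)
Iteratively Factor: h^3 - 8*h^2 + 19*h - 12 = (h - 1)*(h^2 - 7*h + 12) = (h - 3)*(h - 1)*(h - 4)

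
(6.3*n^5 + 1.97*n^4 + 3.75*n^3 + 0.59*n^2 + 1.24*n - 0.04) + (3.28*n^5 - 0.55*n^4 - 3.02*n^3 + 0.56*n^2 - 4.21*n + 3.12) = 9.58*n^5 + 1.42*n^4 + 0.73*n^3 + 1.15*n^2 - 2.97*n + 3.08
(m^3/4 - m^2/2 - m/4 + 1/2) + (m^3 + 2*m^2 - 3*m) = 5*m^3/4 + 3*m^2/2 - 13*m/4 + 1/2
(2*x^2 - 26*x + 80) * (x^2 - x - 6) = 2*x^4 - 28*x^3 + 94*x^2 + 76*x - 480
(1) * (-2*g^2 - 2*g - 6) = -2*g^2 - 2*g - 6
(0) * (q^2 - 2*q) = 0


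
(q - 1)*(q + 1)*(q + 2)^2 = q^4 + 4*q^3 + 3*q^2 - 4*q - 4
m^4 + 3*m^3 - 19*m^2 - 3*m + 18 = (m - 3)*(m - 1)*(m + 1)*(m + 6)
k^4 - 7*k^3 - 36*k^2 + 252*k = k*(k - 7)*(k - 6)*(k + 6)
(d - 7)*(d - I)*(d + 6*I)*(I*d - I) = I*d^4 - 5*d^3 - 8*I*d^3 + 40*d^2 + 13*I*d^2 - 35*d - 48*I*d + 42*I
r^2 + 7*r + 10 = (r + 2)*(r + 5)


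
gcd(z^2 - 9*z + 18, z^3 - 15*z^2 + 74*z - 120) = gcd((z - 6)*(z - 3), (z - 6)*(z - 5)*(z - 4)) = z - 6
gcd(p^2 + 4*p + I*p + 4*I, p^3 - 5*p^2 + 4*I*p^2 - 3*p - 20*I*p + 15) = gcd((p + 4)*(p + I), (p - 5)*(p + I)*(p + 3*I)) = p + I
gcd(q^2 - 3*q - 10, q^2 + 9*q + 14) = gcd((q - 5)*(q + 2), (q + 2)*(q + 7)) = q + 2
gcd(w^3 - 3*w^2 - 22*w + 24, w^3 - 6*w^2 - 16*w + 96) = w^2 - 2*w - 24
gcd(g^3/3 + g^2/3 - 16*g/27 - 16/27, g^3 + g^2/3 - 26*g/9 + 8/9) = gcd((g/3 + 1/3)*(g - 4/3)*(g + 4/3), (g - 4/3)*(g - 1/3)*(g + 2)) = g - 4/3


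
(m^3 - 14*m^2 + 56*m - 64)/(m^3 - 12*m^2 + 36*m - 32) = (m - 4)/(m - 2)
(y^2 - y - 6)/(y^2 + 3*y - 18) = (y + 2)/(y + 6)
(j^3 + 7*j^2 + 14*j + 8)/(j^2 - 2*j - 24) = (j^2 + 3*j + 2)/(j - 6)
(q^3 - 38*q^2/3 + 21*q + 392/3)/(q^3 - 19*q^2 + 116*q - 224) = (q + 7/3)/(q - 4)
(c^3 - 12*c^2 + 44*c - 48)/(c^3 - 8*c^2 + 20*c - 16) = (c - 6)/(c - 2)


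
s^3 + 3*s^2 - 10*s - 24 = (s - 3)*(s + 2)*(s + 4)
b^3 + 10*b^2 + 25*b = b*(b + 5)^2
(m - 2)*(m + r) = m^2 + m*r - 2*m - 2*r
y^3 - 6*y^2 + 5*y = y*(y - 5)*(y - 1)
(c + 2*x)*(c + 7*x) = c^2 + 9*c*x + 14*x^2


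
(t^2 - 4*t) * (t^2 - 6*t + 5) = t^4 - 10*t^3 + 29*t^2 - 20*t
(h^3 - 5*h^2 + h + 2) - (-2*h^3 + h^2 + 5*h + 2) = 3*h^3 - 6*h^2 - 4*h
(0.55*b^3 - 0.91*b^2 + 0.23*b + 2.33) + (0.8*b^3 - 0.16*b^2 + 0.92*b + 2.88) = 1.35*b^3 - 1.07*b^2 + 1.15*b + 5.21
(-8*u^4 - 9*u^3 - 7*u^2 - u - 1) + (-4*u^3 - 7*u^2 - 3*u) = -8*u^4 - 13*u^3 - 14*u^2 - 4*u - 1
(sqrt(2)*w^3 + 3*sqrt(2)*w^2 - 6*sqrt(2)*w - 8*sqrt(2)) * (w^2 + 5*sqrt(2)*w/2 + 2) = sqrt(2)*w^5 + 3*sqrt(2)*w^4 + 5*w^4 - 4*sqrt(2)*w^3 + 15*w^3 - 30*w^2 - 2*sqrt(2)*w^2 - 40*w - 12*sqrt(2)*w - 16*sqrt(2)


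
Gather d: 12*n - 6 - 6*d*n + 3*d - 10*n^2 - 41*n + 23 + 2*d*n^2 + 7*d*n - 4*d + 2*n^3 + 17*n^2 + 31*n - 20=d*(2*n^2 + n - 1) + 2*n^3 + 7*n^2 + 2*n - 3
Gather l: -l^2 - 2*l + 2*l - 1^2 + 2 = 1 - l^2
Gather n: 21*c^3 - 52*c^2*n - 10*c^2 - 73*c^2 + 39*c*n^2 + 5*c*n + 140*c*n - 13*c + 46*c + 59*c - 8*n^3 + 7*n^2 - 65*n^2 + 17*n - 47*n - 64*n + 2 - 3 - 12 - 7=21*c^3 - 83*c^2 + 92*c - 8*n^3 + n^2*(39*c - 58) + n*(-52*c^2 + 145*c - 94) - 20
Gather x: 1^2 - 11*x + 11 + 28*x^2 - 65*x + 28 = 28*x^2 - 76*x + 40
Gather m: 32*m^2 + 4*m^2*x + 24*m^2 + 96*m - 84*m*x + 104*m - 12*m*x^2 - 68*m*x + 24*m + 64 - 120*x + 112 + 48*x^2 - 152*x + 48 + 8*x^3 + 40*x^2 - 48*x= m^2*(4*x + 56) + m*(-12*x^2 - 152*x + 224) + 8*x^3 + 88*x^2 - 320*x + 224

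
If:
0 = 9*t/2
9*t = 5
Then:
No Solution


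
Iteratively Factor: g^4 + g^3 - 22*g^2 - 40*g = (g - 5)*(g^3 + 6*g^2 + 8*g) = (g - 5)*(g + 2)*(g^2 + 4*g) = g*(g - 5)*(g + 2)*(g + 4)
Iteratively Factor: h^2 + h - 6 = (h - 2)*(h + 3)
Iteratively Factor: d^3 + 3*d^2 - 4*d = (d)*(d^2 + 3*d - 4) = d*(d - 1)*(d + 4)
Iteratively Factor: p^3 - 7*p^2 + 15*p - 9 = (p - 3)*(p^2 - 4*p + 3) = (p - 3)*(p - 1)*(p - 3)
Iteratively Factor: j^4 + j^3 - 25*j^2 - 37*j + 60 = (j + 3)*(j^3 - 2*j^2 - 19*j + 20) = (j + 3)*(j + 4)*(j^2 - 6*j + 5) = (j - 1)*(j + 3)*(j + 4)*(j - 5)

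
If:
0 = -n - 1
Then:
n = -1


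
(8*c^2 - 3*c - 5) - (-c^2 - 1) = 9*c^2 - 3*c - 4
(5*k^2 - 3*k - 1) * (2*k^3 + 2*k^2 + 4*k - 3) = 10*k^5 + 4*k^4 + 12*k^3 - 29*k^2 + 5*k + 3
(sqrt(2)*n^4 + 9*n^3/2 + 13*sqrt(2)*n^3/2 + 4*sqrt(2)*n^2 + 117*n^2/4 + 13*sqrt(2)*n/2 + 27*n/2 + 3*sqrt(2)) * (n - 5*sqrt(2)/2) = sqrt(2)*n^5 - n^4/2 + 13*sqrt(2)*n^4/2 - 29*sqrt(2)*n^3/4 - 13*n^3/4 - 533*sqrt(2)*n^2/8 - 13*n^2/2 - 123*sqrt(2)*n/4 - 65*n/2 - 15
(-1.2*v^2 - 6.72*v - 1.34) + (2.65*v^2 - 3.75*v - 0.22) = 1.45*v^2 - 10.47*v - 1.56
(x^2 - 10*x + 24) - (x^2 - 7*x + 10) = 14 - 3*x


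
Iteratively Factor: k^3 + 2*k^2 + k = (k + 1)*(k^2 + k) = (k + 1)^2*(k)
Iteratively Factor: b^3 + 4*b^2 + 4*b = (b)*(b^2 + 4*b + 4) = b*(b + 2)*(b + 2)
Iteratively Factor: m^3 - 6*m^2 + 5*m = (m)*(m^2 - 6*m + 5) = m*(m - 1)*(m - 5)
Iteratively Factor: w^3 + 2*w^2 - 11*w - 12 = (w + 4)*(w^2 - 2*w - 3) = (w - 3)*(w + 4)*(w + 1)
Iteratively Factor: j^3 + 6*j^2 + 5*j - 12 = (j + 3)*(j^2 + 3*j - 4) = (j + 3)*(j + 4)*(j - 1)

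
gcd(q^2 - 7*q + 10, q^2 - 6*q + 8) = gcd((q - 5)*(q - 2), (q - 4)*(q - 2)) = q - 2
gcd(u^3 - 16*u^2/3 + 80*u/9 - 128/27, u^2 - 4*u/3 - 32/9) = u - 8/3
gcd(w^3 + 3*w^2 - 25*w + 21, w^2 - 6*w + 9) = w - 3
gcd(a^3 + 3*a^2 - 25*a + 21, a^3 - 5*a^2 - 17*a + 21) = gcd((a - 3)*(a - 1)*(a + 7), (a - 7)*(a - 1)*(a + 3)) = a - 1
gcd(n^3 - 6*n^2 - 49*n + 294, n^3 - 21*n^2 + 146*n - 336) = n^2 - 13*n + 42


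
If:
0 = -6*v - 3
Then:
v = -1/2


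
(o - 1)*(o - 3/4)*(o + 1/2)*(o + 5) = o^4 + 15*o^3/4 - 51*o^2/8 - o/4 + 15/8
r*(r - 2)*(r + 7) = r^3 + 5*r^2 - 14*r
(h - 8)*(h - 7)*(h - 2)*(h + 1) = h^4 - 16*h^3 + 69*h^2 - 26*h - 112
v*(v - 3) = v^2 - 3*v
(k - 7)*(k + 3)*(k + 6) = k^3 + 2*k^2 - 45*k - 126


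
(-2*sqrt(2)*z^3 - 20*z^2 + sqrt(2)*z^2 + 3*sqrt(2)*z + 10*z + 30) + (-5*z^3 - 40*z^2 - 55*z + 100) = -5*z^3 - 2*sqrt(2)*z^3 - 60*z^2 + sqrt(2)*z^2 - 45*z + 3*sqrt(2)*z + 130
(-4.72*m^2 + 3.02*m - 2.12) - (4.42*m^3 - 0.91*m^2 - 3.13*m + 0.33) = -4.42*m^3 - 3.81*m^2 + 6.15*m - 2.45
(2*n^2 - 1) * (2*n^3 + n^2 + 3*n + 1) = 4*n^5 + 2*n^4 + 4*n^3 + n^2 - 3*n - 1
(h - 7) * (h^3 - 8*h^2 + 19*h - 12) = h^4 - 15*h^3 + 75*h^2 - 145*h + 84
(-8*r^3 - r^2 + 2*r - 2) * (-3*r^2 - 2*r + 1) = 24*r^5 + 19*r^4 - 12*r^3 + r^2 + 6*r - 2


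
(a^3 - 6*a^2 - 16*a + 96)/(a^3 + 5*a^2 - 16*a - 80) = (a - 6)/(a + 5)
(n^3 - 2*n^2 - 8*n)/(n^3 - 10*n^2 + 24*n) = (n + 2)/(n - 6)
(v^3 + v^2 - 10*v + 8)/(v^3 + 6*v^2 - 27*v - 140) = (v^2 - 3*v + 2)/(v^2 + 2*v - 35)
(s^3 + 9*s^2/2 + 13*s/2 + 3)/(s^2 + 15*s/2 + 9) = (s^2 + 3*s + 2)/(s + 6)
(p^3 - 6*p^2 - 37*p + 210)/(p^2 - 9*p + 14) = (p^2 + p - 30)/(p - 2)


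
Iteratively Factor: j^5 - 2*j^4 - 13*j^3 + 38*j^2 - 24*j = (j - 2)*(j^4 - 13*j^2 + 12*j) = (j - 3)*(j - 2)*(j^3 + 3*j^2 - 4*j) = (j - 3)*(j - 2)*(j + 4)*(j^2 - j) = (j - 3)*(j - 2)*(j - 1)*(j + 4)*(j)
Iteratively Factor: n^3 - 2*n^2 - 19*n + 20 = (n - 5)*(n^2 + 3*n - 4) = (n - 5)*(n + 4)*(n - 1)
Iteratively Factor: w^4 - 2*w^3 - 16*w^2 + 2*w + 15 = (w - 1)*(w^3 - w^2 - 17*w - 15) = (w - 1)*(w + 3)*(w^2 - 4*w - 5) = (w - 5)*(w - 1)*(w + 3)*(w + 1)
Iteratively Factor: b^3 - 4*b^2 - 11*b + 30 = (b - 2)*(b^2 - 2*b - 15) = (b - 2)*(b + 3)*(b - 5)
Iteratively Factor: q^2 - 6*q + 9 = (q - 3)*(q - 3)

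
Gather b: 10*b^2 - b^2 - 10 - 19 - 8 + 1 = 9*b^2 - 36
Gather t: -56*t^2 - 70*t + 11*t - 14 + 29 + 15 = -56*t^2 - 59*t + 30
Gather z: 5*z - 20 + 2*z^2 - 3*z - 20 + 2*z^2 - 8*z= 4*z^2 - 6*z - 40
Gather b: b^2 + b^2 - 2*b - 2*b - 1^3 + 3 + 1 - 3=2*b^2 - 4*b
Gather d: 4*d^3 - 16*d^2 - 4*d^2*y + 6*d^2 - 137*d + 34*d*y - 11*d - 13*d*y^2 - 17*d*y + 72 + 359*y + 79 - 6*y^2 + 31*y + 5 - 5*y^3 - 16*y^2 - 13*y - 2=4*d^3 + d^2*(-4*y - 10) + d*(-13*y^2 + 17*y - 148) - 5*y^3 - 22*y^2 + 377*y + 154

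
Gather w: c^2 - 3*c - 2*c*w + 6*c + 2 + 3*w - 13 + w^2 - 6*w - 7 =c^2 + 3*c + w^2 + w*(-2*c - 3) - 18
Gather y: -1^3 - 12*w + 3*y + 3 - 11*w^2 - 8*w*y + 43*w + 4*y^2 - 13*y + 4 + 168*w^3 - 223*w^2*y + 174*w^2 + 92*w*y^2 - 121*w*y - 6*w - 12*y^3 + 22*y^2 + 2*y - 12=168*w^3 + 163*w^2 + 25*w - 12*y^3 + y^2*(92*w + 26) + y*(-223*w^2 - 129*w - 8) - 6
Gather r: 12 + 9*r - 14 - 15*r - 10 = -6*r - 12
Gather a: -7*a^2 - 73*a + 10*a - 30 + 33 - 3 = -7*a^2 - 63*a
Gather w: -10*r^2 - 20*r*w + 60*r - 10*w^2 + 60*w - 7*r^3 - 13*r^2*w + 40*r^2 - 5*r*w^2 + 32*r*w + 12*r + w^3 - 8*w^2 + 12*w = -7*r^3 + 30*r^2 + 72*r + w^3 + w^2*(-5*r - 18) + w*(-13*r^2 + 12*r + 72)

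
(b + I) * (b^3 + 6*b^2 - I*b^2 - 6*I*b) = b^4 + 6*b^3 + b^2 + 6*b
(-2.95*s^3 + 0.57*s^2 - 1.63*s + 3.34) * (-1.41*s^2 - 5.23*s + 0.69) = 4.1595*s^5 + 14.6248*s^4 - 2.7183*s^3 + 4.2088*s^2 - 18.5929*s + 2.3046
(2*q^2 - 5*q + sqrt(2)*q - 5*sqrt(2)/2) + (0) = 2*q^2 - 5*q + sqrt(2)*q - 5*sqrt(2)/2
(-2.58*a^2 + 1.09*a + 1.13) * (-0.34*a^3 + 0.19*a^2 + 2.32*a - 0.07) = 0.8772*a^5 - 0.8608*a^4 - 6.1627*a^3 + 2.9241*a^2 + 2.5453*a - 0.0791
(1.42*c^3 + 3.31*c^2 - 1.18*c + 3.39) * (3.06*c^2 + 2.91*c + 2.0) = 4.3452*c^5 + 14.2608*c^4 + 8.8613*c^3 + 13.5596*c^2 + 7.5049*c + 6.78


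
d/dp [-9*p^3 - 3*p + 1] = -27*p^2 - 3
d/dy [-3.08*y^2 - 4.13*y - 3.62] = -6.16*y - 4.13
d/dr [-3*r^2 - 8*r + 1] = -6*r - 8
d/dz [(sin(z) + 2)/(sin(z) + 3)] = cos(z)/(sin(z) + 3)^2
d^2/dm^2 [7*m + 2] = 0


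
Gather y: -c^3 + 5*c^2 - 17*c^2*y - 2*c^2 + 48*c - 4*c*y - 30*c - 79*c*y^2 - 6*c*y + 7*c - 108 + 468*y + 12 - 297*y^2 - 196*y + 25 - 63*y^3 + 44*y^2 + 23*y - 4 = -c^3 + 3*c^2 + 25*c - 63*y^3 + y^2*(-79*c - 253) + y*(-17*c^2 - 10*c + 295) - 75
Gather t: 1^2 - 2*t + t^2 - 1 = t^2 - 2*t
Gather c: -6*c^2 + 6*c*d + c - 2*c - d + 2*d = -6*c^2 + c*(6*d - 1) + d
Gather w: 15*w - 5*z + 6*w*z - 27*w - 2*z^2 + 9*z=w*(6*z - 12) - 2*z^2 + 4*z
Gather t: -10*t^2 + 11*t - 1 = -10*t^2 + 11*t - 1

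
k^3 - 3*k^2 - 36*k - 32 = (k - 8)*(k + 1)*(k + 4)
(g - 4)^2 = g^2 - 8*g + 16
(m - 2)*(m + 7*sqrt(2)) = m^2 - 2*m + 7*sqrt(2)*m - 14*sqrt(2)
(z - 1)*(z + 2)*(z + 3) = z^3 + 4*z^2 + z - 6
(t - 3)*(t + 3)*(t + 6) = t^3 + 6*t^2 - 9*t - 54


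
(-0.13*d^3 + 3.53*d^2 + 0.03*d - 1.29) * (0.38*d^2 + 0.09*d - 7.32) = -0.0494*d^5 + 1.3297*d^4 + 1.2807*d^3 - 26.3271*d^2 - 0.3357*d + 9.4428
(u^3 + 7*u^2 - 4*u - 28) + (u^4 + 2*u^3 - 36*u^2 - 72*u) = u^4 + 3*u^3 - 29*u^2 - 76*u - 28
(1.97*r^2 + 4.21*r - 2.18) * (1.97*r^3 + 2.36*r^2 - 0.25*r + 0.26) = 3.8809*r^5 + 12.9429*r^4 + 5.1485*r^3 - 5.6851*r^2 + 1.6396*r - 0.5668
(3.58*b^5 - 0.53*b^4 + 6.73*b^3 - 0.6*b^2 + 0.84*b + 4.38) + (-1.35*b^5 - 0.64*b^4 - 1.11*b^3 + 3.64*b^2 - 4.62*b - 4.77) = 2.23*b^5 - 1.17*b^4 + 5.62*b^3 + 3.04*b^2 - 3.78*b - 0.39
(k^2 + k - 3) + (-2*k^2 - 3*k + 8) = -k^2 - 2*k + 5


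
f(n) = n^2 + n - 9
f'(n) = 2*n + 1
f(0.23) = -8.72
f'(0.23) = 1.46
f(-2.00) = -7.00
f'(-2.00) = -3.00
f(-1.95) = -7.15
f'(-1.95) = -2.90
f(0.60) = -8.04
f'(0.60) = 2.20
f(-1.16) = -8.81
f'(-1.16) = -1.32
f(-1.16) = -8.81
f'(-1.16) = -1.32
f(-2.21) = -6.33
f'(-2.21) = -3.42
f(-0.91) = -9.08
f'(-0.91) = -0.82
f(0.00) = -9.00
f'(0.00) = 1.00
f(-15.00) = 201.00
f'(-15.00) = -29.00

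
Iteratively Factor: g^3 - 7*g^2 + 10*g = (g)*(g^2 - 7*g + 10) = g*(g - 5)*(g - 2)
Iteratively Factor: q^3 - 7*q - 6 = (q + 1)*(q^2 - q - 6) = (q - 3)*(q + 1)*(q + 2)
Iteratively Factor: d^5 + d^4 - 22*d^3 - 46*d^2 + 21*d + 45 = (d + 3)*(d^4 - 2*d^3 - 16*d^2 + 2*d + 15) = (d - 1)*(d + 3)*(d^3 - d^2 - 17*d - 15) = (d - 1)*(d + 3)^2*(d^2 - 4*d - 5) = (d - 1)*(d + 1)*(d + 3)^2*(d - 5)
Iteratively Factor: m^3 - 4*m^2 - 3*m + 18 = (m - 3)*(m^2 - m - 6) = (m - 3)*(m + 2)*(m - 3)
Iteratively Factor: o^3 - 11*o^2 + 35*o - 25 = (o - 5)*(o^2 - 6*o + 5) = (o - 5)*(o - 1)*(o - 5)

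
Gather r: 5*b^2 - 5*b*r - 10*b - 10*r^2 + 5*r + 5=5*b^2 - 10*b - 10*r^2 + r*(5 - 5*b) + 5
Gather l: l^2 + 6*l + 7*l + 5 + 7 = l^2 + 13*l + 12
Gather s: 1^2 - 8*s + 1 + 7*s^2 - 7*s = 7*s^2 - 15*s + 2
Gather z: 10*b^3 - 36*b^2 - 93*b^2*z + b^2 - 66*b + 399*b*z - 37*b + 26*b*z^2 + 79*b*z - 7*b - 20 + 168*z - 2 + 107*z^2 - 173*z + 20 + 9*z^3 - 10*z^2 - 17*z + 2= 10*b^3 - 35*b^2 - 110*b + 9*z^3 + z^2*(26*b + 97) + z*(-93*b^2 + 478*b - 22)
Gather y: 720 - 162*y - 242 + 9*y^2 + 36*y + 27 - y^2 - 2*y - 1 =8*y^2 - 128*y + 504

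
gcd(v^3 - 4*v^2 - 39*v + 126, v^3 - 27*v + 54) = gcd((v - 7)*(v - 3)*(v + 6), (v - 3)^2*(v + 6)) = v^2 + 3*v - 18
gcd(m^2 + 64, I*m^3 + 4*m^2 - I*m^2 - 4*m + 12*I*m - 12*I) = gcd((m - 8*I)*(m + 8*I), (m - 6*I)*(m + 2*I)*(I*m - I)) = 1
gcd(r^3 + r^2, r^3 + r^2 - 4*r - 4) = r + 1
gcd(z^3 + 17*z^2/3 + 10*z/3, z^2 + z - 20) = z + 5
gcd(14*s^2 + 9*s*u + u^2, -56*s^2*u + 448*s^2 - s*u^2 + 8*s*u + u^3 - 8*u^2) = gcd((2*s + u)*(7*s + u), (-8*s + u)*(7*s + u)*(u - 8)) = 7*s + u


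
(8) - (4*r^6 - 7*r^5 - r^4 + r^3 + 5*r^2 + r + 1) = -4*r^6 + 7*r^5 + r^4 - r^3 - 5*r^2 - r + 7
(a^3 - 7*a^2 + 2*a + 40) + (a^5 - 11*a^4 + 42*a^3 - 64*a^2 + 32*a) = a^5 - 11*a^4 + 43*a^3 - 71*a^2 + 34*a + 40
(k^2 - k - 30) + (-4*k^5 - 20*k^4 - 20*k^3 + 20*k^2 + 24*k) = -4*k^5 - 20*k^4 - 20*k^3 + 21*k^2 + 23*k - 30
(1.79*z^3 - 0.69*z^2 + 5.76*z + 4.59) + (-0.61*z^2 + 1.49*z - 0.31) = 1.79*z^3 - 1.3*z^2 + 7.25*z + 4.28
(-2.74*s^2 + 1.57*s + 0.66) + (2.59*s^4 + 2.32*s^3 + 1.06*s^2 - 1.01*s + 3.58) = 2.59*s^4 + 2.32*s^3 - 1.68*s^2 + 0.56*s + 4.24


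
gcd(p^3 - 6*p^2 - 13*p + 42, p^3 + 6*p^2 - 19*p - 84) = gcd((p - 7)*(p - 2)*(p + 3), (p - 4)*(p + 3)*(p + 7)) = p + 3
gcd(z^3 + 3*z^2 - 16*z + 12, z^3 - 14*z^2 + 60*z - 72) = z - 2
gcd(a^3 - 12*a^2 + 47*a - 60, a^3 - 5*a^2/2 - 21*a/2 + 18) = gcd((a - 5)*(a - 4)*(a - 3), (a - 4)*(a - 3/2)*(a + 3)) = a - 4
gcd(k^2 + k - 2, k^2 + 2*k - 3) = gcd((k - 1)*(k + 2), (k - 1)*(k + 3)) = k - 1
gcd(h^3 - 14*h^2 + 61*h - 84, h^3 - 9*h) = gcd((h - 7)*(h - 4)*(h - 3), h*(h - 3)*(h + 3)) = h - 3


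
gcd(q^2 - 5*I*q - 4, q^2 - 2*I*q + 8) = q - 4*I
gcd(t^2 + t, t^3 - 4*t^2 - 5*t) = t^2 + t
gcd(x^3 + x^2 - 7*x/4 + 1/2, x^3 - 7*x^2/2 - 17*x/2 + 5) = x^2 + 3*x/2 - 1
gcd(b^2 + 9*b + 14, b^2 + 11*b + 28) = b + 7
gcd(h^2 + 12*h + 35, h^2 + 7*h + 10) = h + 5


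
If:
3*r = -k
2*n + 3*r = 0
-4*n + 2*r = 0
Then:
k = 0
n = 0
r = 0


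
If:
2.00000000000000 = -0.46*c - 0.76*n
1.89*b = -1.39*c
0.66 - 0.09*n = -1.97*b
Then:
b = -0.47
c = 0.64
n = -3.02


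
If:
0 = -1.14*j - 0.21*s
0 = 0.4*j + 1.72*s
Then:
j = 0.00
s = 0.00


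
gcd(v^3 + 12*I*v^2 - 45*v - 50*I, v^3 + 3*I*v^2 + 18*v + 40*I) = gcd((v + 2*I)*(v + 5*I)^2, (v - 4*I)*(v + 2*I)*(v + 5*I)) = v^2 + 7*I*v - 10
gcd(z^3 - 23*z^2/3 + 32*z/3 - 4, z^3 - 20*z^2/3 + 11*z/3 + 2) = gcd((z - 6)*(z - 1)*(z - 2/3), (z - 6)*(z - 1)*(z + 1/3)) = z^2 - 7*z + 6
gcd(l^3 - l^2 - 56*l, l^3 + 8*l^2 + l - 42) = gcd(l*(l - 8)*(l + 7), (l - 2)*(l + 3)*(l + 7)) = l + 7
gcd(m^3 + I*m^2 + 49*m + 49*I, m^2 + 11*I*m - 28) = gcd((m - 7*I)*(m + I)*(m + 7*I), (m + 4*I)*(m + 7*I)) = m + 7*I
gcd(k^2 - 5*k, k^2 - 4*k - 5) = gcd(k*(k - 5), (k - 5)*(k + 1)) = k - 5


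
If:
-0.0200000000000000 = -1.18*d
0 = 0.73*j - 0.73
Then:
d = 0.02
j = 1.00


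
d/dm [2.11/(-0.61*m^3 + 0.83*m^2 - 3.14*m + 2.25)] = (3.8613*m^2 - 3.5026*m + 6.6254)/(0.61*m^3 - 0.83*m^2 + 3.14*m - 2.25)^2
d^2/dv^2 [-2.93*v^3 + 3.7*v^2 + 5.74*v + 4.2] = 7.4 - 17.58*v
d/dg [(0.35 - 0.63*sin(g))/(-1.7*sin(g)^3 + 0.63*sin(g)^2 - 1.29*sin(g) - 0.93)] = (-2.142*sin(g)^3 + 2.1819*sin(g)^2 - 0.441*sin(g) + 1.0374)*cos(g)/(2.89*sin(g)^6 - 2.142*sin(g)^5 + 4.7829*sin(g)^4 + 1.5366*sin(g)^3 + 0.4923*sin(g)^2 + 2.3994*sin(g) + 0.8649)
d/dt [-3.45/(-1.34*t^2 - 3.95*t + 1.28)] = (-9.246*t - 13.6275)/(1.34*t^2 + 3.95*t - 1.28)^2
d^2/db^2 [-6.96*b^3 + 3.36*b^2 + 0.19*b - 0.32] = 6.72 - 41.76*b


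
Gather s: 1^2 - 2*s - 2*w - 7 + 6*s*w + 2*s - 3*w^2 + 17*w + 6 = 6*s*w - 3*w^2 + 15*w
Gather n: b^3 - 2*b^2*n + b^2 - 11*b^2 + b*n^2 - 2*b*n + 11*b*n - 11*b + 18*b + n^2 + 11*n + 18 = b^3 - 10*b^2 + 7*b + n^2*(b + 1) + n*(-2*b^2 + 9*b + 11) + 18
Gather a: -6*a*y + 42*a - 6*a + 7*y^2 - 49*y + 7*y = a*(36 - 6*y) + 7*y^2 - 42*y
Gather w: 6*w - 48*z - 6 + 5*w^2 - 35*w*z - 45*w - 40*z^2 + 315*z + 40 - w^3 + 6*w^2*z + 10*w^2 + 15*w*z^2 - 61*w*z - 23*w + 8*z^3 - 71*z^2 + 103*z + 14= -w^3 + w^2*(6*z + 15) + w*(15*z^2 - 96*z - 62) + 8*z^3 - 111*z^2 + 370*z + 48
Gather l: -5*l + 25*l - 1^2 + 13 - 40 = 20*l - 28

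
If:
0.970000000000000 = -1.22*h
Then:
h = -0.80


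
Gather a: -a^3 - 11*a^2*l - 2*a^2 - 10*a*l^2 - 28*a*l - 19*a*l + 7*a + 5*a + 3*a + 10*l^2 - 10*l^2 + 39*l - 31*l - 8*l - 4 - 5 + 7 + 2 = -a^3 + a^2*(-11*l - 2) + a*(-10*l^2 - 47*l + 15)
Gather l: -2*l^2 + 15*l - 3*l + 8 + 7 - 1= -2*l^2 + 12*l + 14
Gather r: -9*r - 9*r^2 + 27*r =-9*r^2 + 18*r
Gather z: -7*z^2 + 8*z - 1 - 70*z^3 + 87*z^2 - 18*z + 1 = -70*z^3 + 80*z^2 - 10*z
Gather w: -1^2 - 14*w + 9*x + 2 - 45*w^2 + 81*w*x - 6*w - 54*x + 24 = -45*w^2 + w*(81*x - 20) - 45*x + 25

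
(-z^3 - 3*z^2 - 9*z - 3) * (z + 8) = -z^4 - 11*z^3 - 33*z^2 - 75*z - 24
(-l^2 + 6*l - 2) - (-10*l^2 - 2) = 9*l^2 + 6*l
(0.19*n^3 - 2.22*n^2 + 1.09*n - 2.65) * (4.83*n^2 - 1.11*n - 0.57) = 0.9177*n^5 - 10.9335*n^4 + 7.6206*n^3 - 12.744*n^2 + 2.3202*n + 1.5105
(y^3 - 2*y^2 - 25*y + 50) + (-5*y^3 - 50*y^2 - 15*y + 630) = -4*y^3 - 52*y^2 - 40*y + 680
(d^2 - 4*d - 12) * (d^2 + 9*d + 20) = d^4 + 5*d^3 - 28*d^2 - 188*d - 240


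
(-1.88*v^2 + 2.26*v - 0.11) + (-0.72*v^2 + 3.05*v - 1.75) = -2.6*v^2 + 5.31*v - 1.86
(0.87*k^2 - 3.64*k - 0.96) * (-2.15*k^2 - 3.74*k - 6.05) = -1.8705*k^4 + 4.5722*k^3 + 10.4141*k^2 + 25.6124*k + 5.808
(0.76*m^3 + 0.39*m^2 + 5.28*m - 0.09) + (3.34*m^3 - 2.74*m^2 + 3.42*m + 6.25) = 4.1*m^3 - 2.35*m^2 + 8.7*m + 6.16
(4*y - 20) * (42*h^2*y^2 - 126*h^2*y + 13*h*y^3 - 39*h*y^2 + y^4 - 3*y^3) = 168*h^2*y^3 - 1344*h^2*y^2 + 2520*h^2*y + 52*h*y^4 - 416*h*y^3 + 780*h*y^2 + 4*y^5 - 32*y^4 + 60*y^3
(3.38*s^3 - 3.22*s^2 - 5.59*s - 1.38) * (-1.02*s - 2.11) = -3.4476*s^4 - 3.8474*s^3 + 12.496*s^2 + 13.2025*s + 2.9118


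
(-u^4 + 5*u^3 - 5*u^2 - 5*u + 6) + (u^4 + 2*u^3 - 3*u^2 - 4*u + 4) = 7*u^3 - 8*u^2 - 9*u + 10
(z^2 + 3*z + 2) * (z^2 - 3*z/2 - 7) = z^4 + 3*z^3/2 - 19*z^2/2 - 24*z - 14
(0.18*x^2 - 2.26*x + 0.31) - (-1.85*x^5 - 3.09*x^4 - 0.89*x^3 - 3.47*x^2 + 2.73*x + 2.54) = 1.85*x^5 + 3.09*x^4 + 0.89*x^3 + 3.65*x^2 - 4.99*x - 2.23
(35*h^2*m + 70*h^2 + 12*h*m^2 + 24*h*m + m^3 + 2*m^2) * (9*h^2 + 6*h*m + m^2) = 315*h^4*m + 630*h^4 + 318*h^3*m^2 + 636*h^3*m + 116*h^2*m^3 + 232*h^2*m^2 + 18*h*m^4 + 36*h*m^3 + m^5 + 2*m^4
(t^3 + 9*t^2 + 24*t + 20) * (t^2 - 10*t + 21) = t^5 - t^4 - 45*t^3 - 31*t^2 + 304*t + 420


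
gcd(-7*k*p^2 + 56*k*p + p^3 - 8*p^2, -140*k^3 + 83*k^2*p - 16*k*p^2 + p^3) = -7*k + p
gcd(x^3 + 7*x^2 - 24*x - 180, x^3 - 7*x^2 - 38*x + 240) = x^2 + x - 30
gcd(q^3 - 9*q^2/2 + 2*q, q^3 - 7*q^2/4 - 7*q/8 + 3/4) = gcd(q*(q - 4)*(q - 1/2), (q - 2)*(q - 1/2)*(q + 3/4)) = q - 1/2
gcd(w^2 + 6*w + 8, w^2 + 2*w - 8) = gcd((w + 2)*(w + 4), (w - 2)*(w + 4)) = w + 4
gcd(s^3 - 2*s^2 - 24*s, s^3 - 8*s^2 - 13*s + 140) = s + 4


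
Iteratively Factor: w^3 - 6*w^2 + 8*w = (w)*(w^2 - 6*w + 8) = w*(w - 4)*(w - 2)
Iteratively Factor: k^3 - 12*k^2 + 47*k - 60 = (k - 4)*(k^2 - 8*k + 15) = (k - 5)*(k - 4)*(k - 3)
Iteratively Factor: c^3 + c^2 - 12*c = (c - 3)*(c^2 + 4*c) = (c - 3)*(c + 4)*(c)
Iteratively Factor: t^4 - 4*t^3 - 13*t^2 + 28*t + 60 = (t - 5)*(t^3 + t^2 - 8*t - 12) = (t - 5)*(t + 2)*(t^2 - t - 6) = (t - 5)*(t + 2)^2*(t - 3)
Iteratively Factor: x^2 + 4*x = (x + 4)*(x)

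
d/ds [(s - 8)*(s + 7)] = 2*s - 1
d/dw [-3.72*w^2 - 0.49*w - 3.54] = -7.44*w - 0.49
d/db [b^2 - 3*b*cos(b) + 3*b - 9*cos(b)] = 3*b*sin(b) + 2*b + 9*sin(b) - 3*cos(b) + 3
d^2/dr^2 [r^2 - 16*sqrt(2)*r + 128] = 2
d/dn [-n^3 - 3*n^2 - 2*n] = -3*n^2 - 6*n - 2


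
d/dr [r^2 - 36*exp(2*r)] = 2*r - 72*exp(2*r)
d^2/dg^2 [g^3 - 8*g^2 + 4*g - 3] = 6*g - 16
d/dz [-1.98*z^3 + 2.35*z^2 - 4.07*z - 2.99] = -5.94*z^2 + 4.7*z - 4.07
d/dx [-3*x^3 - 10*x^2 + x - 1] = -9*x^2 - 20*x + 1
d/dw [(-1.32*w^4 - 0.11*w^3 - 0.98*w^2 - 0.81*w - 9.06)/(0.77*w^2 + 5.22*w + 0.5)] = (-2.0328*w^5 - 20.7559*w^4 - 3.7884*w^3 - 4.6569*w^2 + 12.9724*w + 46.8882)/(0.5929*w^4 + 8.0388*w^3 + 28.0184*w^2 + 5.22*w + 0.25)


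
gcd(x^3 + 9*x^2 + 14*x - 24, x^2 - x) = x - 1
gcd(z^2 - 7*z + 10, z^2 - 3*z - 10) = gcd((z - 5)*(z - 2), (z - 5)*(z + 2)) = z - 5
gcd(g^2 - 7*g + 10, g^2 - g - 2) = g - 2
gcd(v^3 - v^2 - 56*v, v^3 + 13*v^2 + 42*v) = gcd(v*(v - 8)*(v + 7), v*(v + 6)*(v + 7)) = v^2 + 7*v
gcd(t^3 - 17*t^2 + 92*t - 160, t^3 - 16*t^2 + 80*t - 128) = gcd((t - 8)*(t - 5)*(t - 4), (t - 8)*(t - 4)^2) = t^2 - 12*t + 32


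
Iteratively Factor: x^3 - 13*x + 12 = (x - 3)*(x^2 + 3*x - 4) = (x - 3)*(x - 1)*(x + 4)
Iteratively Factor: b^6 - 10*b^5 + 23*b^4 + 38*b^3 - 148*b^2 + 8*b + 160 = (b + 1)*(b^5 - 11*b^4 + 34*b^3 + 4*b^2 - 152*b + 160) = (b - 5)*(b + 1)*(b^4 - 6*b^3 + 4*b^2 + 24*b - 32) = (b - 5)*(b - 2)*(b + 1)*(b^3 - 4*b^2 - 4*b + 16) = (b - 5)*(b - 2)^2*(b + 1)*(b^2 - 2*b - 8) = (b - 5)*(b - 2)^2*(b + 1)*(b + 2)*(b - 4)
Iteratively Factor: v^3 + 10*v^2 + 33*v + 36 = (v + 3)*(v^2 + 7*v + 12) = (v + 3)*(v + 4)*(v + 3)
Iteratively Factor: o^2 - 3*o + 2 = (o - 2)*(o - 1)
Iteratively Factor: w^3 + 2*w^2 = (w + 2)*(w^2) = w*(w + 2)*(w)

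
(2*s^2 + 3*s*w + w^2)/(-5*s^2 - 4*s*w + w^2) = (-2*s - w)/(5*s - w)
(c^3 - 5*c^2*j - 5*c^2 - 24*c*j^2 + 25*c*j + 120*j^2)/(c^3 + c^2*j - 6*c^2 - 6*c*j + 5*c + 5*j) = (c^2 - 5*c*j - 24*j^2)/(c^2 + c*j - c - j)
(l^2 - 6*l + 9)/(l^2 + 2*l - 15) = (l - 3)/(l + 5)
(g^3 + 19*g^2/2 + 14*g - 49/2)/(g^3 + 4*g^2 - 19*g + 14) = (g + 7/2)/(g - 2)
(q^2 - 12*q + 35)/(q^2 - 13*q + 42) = (q - 5)/(q - 6)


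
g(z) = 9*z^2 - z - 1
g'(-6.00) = -109.00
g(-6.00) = 329.00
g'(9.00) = 161.00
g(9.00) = 719.00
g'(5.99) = 106.82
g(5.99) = 315.93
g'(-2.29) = -42.22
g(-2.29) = 48.49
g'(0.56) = 9.08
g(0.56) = 1.26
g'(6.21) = 110.78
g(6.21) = 339.87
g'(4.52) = 80.36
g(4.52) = 178.35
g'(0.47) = 7.46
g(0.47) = 0.52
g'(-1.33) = -24.94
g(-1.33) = 16.25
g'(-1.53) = -28.54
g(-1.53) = 21.60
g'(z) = 18*z - 1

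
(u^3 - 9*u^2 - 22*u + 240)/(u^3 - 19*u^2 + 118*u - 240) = (u + 5)/(u - 5)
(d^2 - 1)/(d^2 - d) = (d + 1)/d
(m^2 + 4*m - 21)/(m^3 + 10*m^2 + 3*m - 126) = 1/(m + 6)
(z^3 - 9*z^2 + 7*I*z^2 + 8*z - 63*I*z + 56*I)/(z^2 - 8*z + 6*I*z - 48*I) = (z^2 + z*(-1 + 7*I) - 7*I)/(z + 6*I)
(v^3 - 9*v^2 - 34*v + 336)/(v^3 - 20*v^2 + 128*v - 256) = (v^2 - v - 42)/(v^2 - 12*v + 32)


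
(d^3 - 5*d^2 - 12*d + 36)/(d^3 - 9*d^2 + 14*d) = (d^2 - 3*d - 18)/(d*(d - 7))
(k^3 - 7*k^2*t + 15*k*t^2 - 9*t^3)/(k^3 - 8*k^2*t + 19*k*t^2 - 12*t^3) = (-k + 3*t)/(-k + 4*t)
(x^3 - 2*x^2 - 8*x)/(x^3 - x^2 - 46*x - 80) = x*(x - 4)/(x^2 - 3*x - 40)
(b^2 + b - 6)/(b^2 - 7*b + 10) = (b + 3)/(b - 5)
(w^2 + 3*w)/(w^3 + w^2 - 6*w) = 1/(w - 2)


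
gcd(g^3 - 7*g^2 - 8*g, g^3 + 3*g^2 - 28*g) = g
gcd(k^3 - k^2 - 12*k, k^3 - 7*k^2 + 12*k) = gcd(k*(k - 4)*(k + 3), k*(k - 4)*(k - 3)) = k^2 - 4*k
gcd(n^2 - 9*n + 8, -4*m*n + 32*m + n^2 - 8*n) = n - 8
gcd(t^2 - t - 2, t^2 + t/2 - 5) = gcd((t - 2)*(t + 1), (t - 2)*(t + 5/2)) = t - 2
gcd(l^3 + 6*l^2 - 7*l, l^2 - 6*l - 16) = 1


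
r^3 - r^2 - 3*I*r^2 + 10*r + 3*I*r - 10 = (r - 1)*(r - 5*I)*(r + 2*I)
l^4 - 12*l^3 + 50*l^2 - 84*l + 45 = (l - 5)*(l - 3)^2*(l - 1)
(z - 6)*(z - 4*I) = z^2 - 6*z - 4*I*z + 24*I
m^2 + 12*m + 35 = (m + 5)*(m + 7)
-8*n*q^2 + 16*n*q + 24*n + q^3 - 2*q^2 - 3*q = (-8*n + q)*(q - 3)*(q + 1)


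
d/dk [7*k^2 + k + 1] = 14*k + 1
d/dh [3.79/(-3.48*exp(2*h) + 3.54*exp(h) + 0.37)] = (26.3784*exp(h) - 13.4166)*exp(h)/(-3.48*exp(2*h) + 3.54*exp(h) + 0.37)^2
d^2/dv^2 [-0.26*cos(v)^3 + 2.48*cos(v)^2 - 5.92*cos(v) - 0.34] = 6.115*cos(v) - 4.96*cos(2*v) + 0.585*cos(3*v)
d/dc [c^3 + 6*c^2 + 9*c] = 3*c^2 + 12*c + 9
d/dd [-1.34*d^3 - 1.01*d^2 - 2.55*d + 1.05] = -4.02*d^2 - 2.02*d - 2.55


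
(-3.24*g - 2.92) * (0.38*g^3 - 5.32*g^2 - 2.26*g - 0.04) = -1.2312*g^4 + 16.1272*g^3 + 22.8568*g^2 + 6.7288*g + 0.1168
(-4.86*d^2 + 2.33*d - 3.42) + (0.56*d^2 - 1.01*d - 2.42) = -4.3*d^2 + 1.32*d - 5.84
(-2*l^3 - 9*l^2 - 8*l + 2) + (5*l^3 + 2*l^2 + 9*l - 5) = 3*l^3 - 7*l^2 + l - 3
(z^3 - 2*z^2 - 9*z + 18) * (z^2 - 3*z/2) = z^5 - 7*z^4/2 - 6*z^3 + 63*z^2/2 - 27*z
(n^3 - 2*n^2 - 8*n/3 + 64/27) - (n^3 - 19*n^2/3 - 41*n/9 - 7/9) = 13*n^2/3 + 17*n/9 + 85/27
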